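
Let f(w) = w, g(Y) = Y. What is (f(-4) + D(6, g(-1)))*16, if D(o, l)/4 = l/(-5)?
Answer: -256/5 ≈ -51.200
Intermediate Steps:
D(o, l) = -4*l/5 (D(o, l) = 4*(l/(-5)) = 4*(l*(-1/5)) = 4*(-l/5) = -4*l/5)
(f(-4) + D(6, g(-1)))*16 = (-4 - 4/5*(-1))*16 = (-4 + 4/5)*16 = -16/5*16 = -256/5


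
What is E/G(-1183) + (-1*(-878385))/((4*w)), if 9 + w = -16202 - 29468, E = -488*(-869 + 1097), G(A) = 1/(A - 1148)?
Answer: 47388560180559/182716 ≈ 2.5936e+8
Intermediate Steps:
G(A) = 1/(-1148 + A)
E = -111264 (E = -488*228 = -111264)
w = -45679 (w = -9 + (-16202 - 29468) = -9 - 45670 = -45679)
E/G(-1183) + (-1*(-878385))/((4*w)) = -111264/(1/(-1148 - 1183)) + (-1*(-878385))/((4*(-45679))) = -111264/(1/(-2331)) + 878385/(-182716) = -111264/(-1/2331) + 878385*(-1/182716) = -111264*(-2331) - 878385/182716 = 259356384 - 878385/182716 = 47388560180559/182716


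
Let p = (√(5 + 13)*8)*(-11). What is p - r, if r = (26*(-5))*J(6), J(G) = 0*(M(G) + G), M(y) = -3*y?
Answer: -264*√2 ≈ -373.35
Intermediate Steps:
J(G) = 0 (J(G) = 0*(-3*G + G) = 0*(-2*G) = 0)
p = -264*√2 (p = (√18*8)*(-11) = ((3*√2)*8)*(-11) = (24*√2)*(-11) = -264*√2 ≈ -373.35)
r = 0 (r = (26*(-5))*0 = -130*0 = 0)
p - r = -264*√2 - 1*0 = -264*√2 + 0 = -264*√2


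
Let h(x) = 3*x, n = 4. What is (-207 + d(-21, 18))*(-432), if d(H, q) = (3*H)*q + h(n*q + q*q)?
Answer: 66096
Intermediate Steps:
d(H, q) = 3*q**2 + 12*q + 3*H*q (d(H, q) = (3*H)*q + 3*(4*q + q*q) = 3*H*q + 3*(4*q + q**2) = 3*H*q + 3*(q**2 + 4*q) = 3*H*q + (3*q**2 + 12*q) = 3*q**2 + 12*q + 3*H*q)
(-207 + d(-21, 18))*(-432) = (-207 + 3*18*(4 - 21 + 18))*(-432) = (-207 + 3*18*1)*(-432) = (-207 + 54)*(-432) = -153*(-432) = 66096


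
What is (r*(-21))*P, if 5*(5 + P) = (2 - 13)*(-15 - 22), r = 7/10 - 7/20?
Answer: -28077/50 ≈ -561.54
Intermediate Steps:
r = 7/20 (r = 7*(⅒) - 7*1/20 = 7/10 - 7/20 = 7/20 ≈ 0.35000)
P = 382/5 (P = -5 + ((2 - 13)*(-15 - 22))/5 = -5 + (-11*(-37))/5 = -5 + (⅕)*407 = -5 + 407/5 = 382/5 ≈ 76.400)
(r*(-21))*P = ((7/20)*(-21))*(382/5) = -147/20*382/5 = -28077/50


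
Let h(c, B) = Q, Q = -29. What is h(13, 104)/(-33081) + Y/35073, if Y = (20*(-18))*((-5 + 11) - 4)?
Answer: -844489/42972219 ≈ -0.019652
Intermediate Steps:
h(c, B) = -29
Y = -720 (Y = -360*(6 - 4) = -360*2 = -720)
h(13, 104)/(-33081) + Y/35073 = -29/(-33081) - 720/35073 = -29*(-1/33081) - 720*1/35073 = 29/33081 - 80/3897 = -844489/42972219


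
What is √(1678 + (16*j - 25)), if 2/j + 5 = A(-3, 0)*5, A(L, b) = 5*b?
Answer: √41165/5 ≈ 40.578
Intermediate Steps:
j = -⅖ (j = 2/(-5 + (5*0)*5) = 2/(-5 + 0*5) = 2/(-5 + 0) = 2/(-5) = 2*(-⅕) = -⅖ ≈ -0.40000)
√(1678 + (16*j - 25)) = √(1678 + (16*(-⅖) - 25)) = √(1678 + (-32/5 - 25)) = √(1678 - 157/5) = √(8233/5) = √41165/5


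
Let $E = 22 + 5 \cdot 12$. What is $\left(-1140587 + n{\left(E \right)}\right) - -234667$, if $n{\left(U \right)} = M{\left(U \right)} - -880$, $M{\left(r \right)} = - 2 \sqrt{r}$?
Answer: $-905040 - 2 \sqrt{82} \approx -9.0506 \cdot 10^{5}$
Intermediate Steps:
$E = 82$ ($E = 22 + 60 = 82$)
$n{\left(U \right)} = 880 - 2 \sqrt{U}$ ($n{\left(U \right)} = - 2 \sqrt{U} - -880 = - 2 \sqrt{U} + 880 = 880 - 2 \sqrt{U}$)
$\left(-1140587 + n{\left(E \right)}\right) - -234667 = \left(-1140587 + \left(880 - 2 \sqrt{82}\right)\right) - -234667 = \left(-1139707 - 2 \sqrt{82}\right) + 234667 = -905040 - 2 \sqrt{82}$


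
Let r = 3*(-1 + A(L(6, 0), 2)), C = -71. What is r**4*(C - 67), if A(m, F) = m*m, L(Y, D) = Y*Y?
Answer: -31437150844286250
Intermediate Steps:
L(Y, D) = Y**2
A(m, F) = m**2
r = 3885 (r = 3*(-1 + (6**2)**2) = 3*(-1 + 36**2) = 3*(-1 + 1296) = 3*1295 = 3885)
r**4*(C - 67) = 3885**4*(-71 - 67) = 227805440900625*(-138) = -31437150844286250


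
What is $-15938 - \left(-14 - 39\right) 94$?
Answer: $-10956$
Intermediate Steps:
$-15938 - \left(-14 - 39\right) 94 = -15938 - \left(-53\right) 94 = -15938 - -4982 = -15938 + 4982 = -10956$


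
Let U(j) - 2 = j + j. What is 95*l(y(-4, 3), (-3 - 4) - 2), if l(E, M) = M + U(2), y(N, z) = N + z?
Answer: -285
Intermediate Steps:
U(j) = 2 + 2*j (U(j) = 2 + (j + j) = 2 + 2*j)
l(E, M) = 6 + M (l(E, M) = M + (2 + 2*2) = M + (2 + 4) = M + 6 = 6 + M)
95*l(y(-4, 3), (-3 - 4) - 2) = 95*(6 + ((-3 - 4) - 2)) = 95*(6 + (-7 - 2)) = 95*(6 - 9) = 95*(-3) = -285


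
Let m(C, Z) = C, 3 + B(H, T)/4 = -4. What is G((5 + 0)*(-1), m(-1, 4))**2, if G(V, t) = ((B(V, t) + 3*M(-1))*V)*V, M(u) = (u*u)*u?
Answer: 600625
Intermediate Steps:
B(H, T) = -28 (B(H, T) = -12 + 4*(-4) = -12 - 16 = -28)
M(u) = u**3 (M(u) = u**2*u = u**3)
G(V, t) = -31*V**2 (G(V, t) = ((-28 + 3*(-1)**3)*V)*V = ((-28 + 3*(-1))*V)*V = ((-28 - 3)*V)*V = (-31*V)*V = -31*V**2)
G((5 + 0)*(-1), m(-1, 4))**2 = (-31*(5 + 0)**2)**2 = (-31*(5*(-1))**2)**2 = (-31*(-5)**2)**2 = (-31*25)**2 = (-775)**2 = 600625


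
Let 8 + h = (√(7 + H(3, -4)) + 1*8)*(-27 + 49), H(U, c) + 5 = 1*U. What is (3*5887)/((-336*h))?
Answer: -17661/51608 + 9251*√5/206432 ≈ -0.24201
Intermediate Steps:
H(U, c) = -5 + U (H(U, c) = -5 + 1*U = -5 + U)
h = 168 + 22*√5 (h = -8 + (√(7 + (-5 + 3)) + 1*8)*(-27 + 49) = -8 + (√(7 - 2) + 8)*22 = -8 + (√5 + 8)*22 = -8 + (8 + √5)*22 = -8 + (176 + 22*√5) = 168 + 22*√5 ≈ 217.19)
(3*5887)/((-336*h)) = (3*5887)/((-336*(168 + 22*√5))) = 17661/(-56448 - 7392*√5)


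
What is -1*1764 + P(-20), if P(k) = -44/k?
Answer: -8809/5 ≈ -1761.8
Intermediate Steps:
-1*1764 + P(-20) = -1*1764 - 44/(-20) = -1764 - 44*(-1/20) = -1764 + 11/5 = -8809/5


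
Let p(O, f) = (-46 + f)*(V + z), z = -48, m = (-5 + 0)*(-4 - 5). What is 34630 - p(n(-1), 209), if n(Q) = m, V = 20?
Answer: 39194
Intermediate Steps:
m = 45 (m = -5*(-9) = 45)
n(Q) = 45
p(O, f) = 1288 - 28*f (p(O, f) = (-46 + f)*(20 - 48) = (-46 + f)*(-28) = 1288 - 28*f)
34630 - p(n(-1), 209) = 34630 - (1288 - 28*209) = 34630 - (1288 - 5852) = 34630 - 1*(-4564) = 34630 + 4564 = 39194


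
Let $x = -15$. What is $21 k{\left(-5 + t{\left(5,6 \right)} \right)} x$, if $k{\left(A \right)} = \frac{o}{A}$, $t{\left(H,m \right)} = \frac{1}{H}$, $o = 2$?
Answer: $\frac{525}{4} \approx 131.25$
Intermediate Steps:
$k{\left(A \right)} = \frac{2}{A}$
$21 k{\left(-5 + t{\left(5,6 \right)} \right)} x = 21 \frac{2}{-5 + \frac{1}{5}} \left(-15\right) = 21 \frac{2}{- \frac{24}{5}} \left(-15\right) = 21 \cdot 2 \left(- \frac{5}{24}\right) \left(-15\right) = 21 \left(- \frac{5}{12}\right) \left(-15\right) = \left(- \frac{35}{4}\right) \left(-15\right) = \frac{525}{4}$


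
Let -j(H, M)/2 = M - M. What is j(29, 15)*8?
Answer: 0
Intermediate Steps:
j(H, M) = 0 (j(H, M) = -2*(M - M) = -2*0 = 0)
j(29, 15)*8 = 0*8 = 0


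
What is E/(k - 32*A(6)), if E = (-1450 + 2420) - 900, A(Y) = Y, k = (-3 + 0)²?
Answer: -70/183 ≈ -0.38251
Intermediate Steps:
k = 9 (k = (-3)² = 9)
E = 70 (E = 970 - 900 = 70)
E/(k - 32*A(6)) = 70/(9 - 32*6) = 70/(9 - 192) = 70/(-183) = 70*(-1/183) = -70/183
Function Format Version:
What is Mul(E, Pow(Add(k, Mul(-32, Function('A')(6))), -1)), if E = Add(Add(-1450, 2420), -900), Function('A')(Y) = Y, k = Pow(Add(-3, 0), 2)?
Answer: Rational(-70, 183) ≈ -0.38251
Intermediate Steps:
k = 9 (k = Pow(-3, 2) = 9)
E = 70 (E = Add(970, -900) = 70)
Mul(E, Pow(Add(k, Mul(-32, Function('A')(6))), -1)) = Mul(70, Pow(Add(9, Mul(-32, 6)), -1)) = Mul(70, Pow(Add(9, -192), -1)) = Mul(70, Pow(-183, -1)) = Mul(70, Rational(-1, 183)) = Rational(-70, 183)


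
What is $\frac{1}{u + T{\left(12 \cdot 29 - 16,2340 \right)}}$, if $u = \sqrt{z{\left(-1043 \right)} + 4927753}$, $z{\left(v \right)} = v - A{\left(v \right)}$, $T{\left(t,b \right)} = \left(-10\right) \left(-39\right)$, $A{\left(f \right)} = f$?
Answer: $- \frac{390}{4775653} + \frac{\sqrt{4927753}}{4775653} \approx 0.00038316$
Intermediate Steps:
$T{\left(t,b \right)} = 390$
$z{\left(v \right)} = 0$ ($z{\left(v \right)} = v - v = 0$)
$u = \sqrt{4927753}$ ($u = \sqrt{0 + 4927753} = \sqrt{4927753} \approx 2219.9$)
$\frac{1}{u + T{\left(12 \cdot 29 - 16,2340 \right)}} = \frac{1}{\sqrt{4927753} + 390} = \frac{1}{390 + \sqrt{4927753}}$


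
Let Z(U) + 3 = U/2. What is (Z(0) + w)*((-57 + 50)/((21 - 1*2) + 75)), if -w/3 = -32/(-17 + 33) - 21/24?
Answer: -315/752 ≈ -0.41888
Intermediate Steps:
Z(U) = -3 + U/2
w = 69/8 (w = -3*(-32/(-17 + 33) - 21/24) = -3*(-32/16 - 21*1/24) = -3*(-32*1/16 - 7/8) = -3*(-2 - 7/8) = -3*(-23/8) = 69/8 ≈ 8.6250)
(Z(0) + w)*((-57 + 50)/((21 - 1*2) + 75)) = ((-3 + (1/2)*0) + 69/8)*((-57 + 50)/((21 - 1*2) + 75)) = ((-3 + 0) + 69/8)*(-7/((21 - 2) + 75)) = (-3 + 69/8)*(-7/(19 + 75)) = 45*(-7/94)/8 = 45*(-7*1/94)/8 = (45/8)*(-7/94) = -315/752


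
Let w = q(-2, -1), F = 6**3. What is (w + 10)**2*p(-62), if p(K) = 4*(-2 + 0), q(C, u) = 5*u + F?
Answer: -390728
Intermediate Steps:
F = 216
q(C, u) = 216 + 5*u (q(C, u) = 5*u + 216 = 216 + 5*u)
w = 211 (w = 216 + 5*(-1) = 216 - 5 = 211)
p(K) = -8 (p(K) = 4*(-2) = -8)
(w + 10)**2*p(-62) = (211 + 10)**2*(-8) = 221**2*(-8) = 48841*(-8) = -390728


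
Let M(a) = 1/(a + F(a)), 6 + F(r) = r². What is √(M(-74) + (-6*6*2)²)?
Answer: √37735394885/2698 ≈ 72.000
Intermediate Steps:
F(r) = -6 + r²
M(a) = 1/(-6 + a + a²) (M(a) = 1/(a + (-6 + a²)) = 1/(-6 + a + a²))
√(M(-74) + (-6*6*2)²) = √(1/(-6 - 74 + (-74)²) + (-6*6*2)²) = √(1/(-6 - 74 + 5476) + (-36*2)²) = √(1/5396 + (-72)²) = √(1/5396 + 5184) = √(27972865/5396) = √37735394885/2698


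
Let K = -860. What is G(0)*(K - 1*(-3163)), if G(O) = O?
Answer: 0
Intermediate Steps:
G(0)*(K - 1*(-3163)) = 0*(-860 - 1*(-3163)) = 0*(-860 + 3163) = 0*2303 = 0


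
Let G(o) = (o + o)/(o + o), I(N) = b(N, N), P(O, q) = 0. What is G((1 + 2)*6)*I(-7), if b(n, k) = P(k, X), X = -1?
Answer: 0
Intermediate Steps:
b(n, k) = 0
I(N) = 0
G(o) = 1 (G(o) = (2*o)/((2*o)) = (2*o)*(1/(2*o)) = 1)
G((1 + 2)*6)*I(-7) = 1*0 = 0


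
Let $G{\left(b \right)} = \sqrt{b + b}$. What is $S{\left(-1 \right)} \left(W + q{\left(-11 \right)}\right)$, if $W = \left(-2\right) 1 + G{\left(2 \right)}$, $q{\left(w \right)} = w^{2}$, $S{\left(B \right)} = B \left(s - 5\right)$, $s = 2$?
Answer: $363$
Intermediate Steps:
$G{\left(b \right)} = \sqrt{2} \sqrt{b}$ ($G{\left(b \right)} = \sqrt{2 b} = \sqrt{2} \sqrt{b}$)
$S{\left(B \right)} = - 3 B$ ($S{\left(B \right)} = B \left(2 - 5\right) = B \left(-3\right) = - 3 B$)
$W = 0$ ($W = \left(-2\right) 1 + \sqrt{2} \sqrt{2} = -2 + 2 = 0$)
$S{\left(-1 \right)} \left(W + q{\left(-11 \right)}\right) = \left(-3\right) \left(-1\right) \left(0 + \left(-11\right)^{2}\right) = 3 \left(0 + 121\right) = 3 \cdot 121 = 363$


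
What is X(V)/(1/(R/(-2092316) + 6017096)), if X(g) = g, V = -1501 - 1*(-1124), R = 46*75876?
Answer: -1186575713625770/523079 ≈ -2.2684e+9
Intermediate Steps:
R = 3490296
V = -377 (V = -1501 + 1124 = -377)
X(V)/(1/(R/(-2092316) + 6017096)) = -377/(1/(3490296/(-2092316) + 6017096)) = -377/(1/(3490296*(-1/2092316) + 6017096)) = -377/(1/(-872574/523079 + 6017096)) = -377/(1/(3147415686010/523079)) = -377/523079/3147415686010 = -377*3147415686010/523079 = -1186575713625770/523079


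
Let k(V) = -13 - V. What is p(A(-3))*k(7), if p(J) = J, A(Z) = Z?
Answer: 60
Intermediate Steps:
p(A(-3))*k(7) = -3*(-13 - 1*7) = -3*(-13 - 7) = -3*(-20) = 60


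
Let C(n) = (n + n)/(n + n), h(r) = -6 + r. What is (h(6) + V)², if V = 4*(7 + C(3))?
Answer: 1024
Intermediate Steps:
C(n) = 1 (C(n) = (2*n)/((2*n)) = (2*n)*(1/(2*n)) = 1)
V = 32 (V = 4*(7 + 1) = 4*8 = 32)
(h(6) + V)² = ((-6 + 6) + 32)² = (0 + 32)² = 32² = 1024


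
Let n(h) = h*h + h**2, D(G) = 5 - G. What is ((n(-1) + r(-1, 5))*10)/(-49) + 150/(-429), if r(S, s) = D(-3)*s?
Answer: -8930/1001 ≈ -8.9211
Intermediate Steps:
r(S, s) = 8*s (r(S, s) = (5 - 1*(-3))*s = (5 + 3)*s = 8*s)
n(h) = 2*h**2 (n(h) = h**2 + h**2 = 2*h**2)
((n(-1) + r(-1, 5))*10)/(-49) + 150/(-429) = ((2*(-1)**2 + 8*5)*10)/(-49) + 150/(-429) = ((2*1 + 40)*10)*(-1/49) + 150*(-1/429) = ((2 + 40)*10)*(-1/49) - 50/143 = (42*10)*(-1/49) - 50/143 = 420*(-1/49) - 50/143 = -60/7 - 50/143 = -8930/1001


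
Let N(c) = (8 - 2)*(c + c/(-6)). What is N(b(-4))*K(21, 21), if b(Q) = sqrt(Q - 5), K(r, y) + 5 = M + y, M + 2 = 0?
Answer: 210*I ≈ 210.0*I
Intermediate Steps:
M = -2 (M = -2 + 0 = -2)
K(r, y) = -7 + y (K(r, y) = -5 + (-2 + y) = -7 + y)
b(Q) = sqrt(-5 + Q)
N(c) = 5*c (N(c) = 6*(c + c*(-1/6)) = 6*(c - c/6) = 6*(5*c/6) = 5*c)
N(b(-4))*K(21, 21) = (5*sqrt(-5 - 4))*(-7 + 21) = (5*sqrt(-9))*14 = (5*(3*I))*14 = (15*I)*14 = 210*I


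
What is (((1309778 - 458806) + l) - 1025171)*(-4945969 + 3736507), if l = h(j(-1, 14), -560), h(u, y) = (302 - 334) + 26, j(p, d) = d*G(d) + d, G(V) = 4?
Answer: 210694327710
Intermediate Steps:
j(p, d) = 5*d (j(p, d) = d*4 + d = 4*d + d = 5*d)
h(u, y) = -6 (h(u, y) = -32 + 26 = -6)
l = -6
(((1309778 - 458806) + l) - 1025171)*(-4945969 + 3736507) = (((1309778 - 458806) - 6) - 1025171)*(-4945969 + 3736507) = ((850972 - 6) - 1025171)*(-1209462) = (850966 - 1025171)*(-1209462) = -174205*(-1209462) = 210694327710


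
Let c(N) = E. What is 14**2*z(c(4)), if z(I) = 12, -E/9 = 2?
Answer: 2352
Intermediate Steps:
E = -18 (E = -9*2 = -18)
c(N) = -18
14**2*z(c(4)) = 14**2*12 = 196*12 = 2352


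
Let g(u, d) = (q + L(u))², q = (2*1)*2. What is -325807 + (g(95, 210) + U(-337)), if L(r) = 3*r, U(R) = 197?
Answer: -242089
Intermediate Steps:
q = 4 (q = 2*2 = 4)
g(u, d) = (4 + 3*u)²
-325807 + (g(95, 210) + U(-337)) = -325807 + ((4 + 3*95)² + 197) = -325807 + ((4 + 285)² + 197) = -325807 + (289² + 197) = -325807 + (83521 + 197) = -325807 + 83718 = -242089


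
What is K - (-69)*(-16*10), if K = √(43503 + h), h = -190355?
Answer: -11040 + 2*I*√36713 ≈ -11040.0 + 383.21*I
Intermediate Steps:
K = 2*I*√36713 (K = √(43503 - 190355) = √(-146852) = 2*I*√36713 ≈ 383.21*I)
K - (-69)*(-16*10) = 2*I*√36713 - (-69)*(-16*10) = 2*I*√36713 - (-69)*(-160) = 2*I*√36713 - 1*11040 = 2*I*√36713 - 11040 = -11040 + 2*I*√36713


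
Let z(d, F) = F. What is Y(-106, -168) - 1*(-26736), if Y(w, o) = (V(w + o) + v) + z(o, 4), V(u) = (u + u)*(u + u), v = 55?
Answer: 327099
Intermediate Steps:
V(u) = 4*u² (V(u) = (2*u)*(2*u) = 4*u²)
Y(w, o) = 59 + 4*(o + w)² (Y(w, o) = (4*(w + o)² + 55) + 4 = (4*(o + w)² + 55) + 4 = (55 + 4*(o + w)²) + 4 = 59 + 4*(o + w)²)
Y(-106, -168) - 1*(-26736) = (59 + 4*(-168 - 106)²) - 1*(-26736) = (59 + 4*(-274)²) + 26736 = (59 + 4*75076) + 26736 = (59 + 300304) + 26736 = 300363 + 26736 = 327099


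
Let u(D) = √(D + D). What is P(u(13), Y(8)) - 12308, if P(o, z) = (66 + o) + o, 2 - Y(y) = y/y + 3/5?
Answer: -12242 + 2*√26 ≈ -12232.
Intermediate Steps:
Y(y) = ⅖ (Y(y) = 2 - (y/y + 3/5) = 2 - (1 + 3*(⅕)) = 2 - (1 + ⅗) = 2 - 1*8/5 = 2 - 8/5 = ⅖)
u(D) = √2*√D (u(D) = √(2*D) = √2*√D)
P(o, z) = 66 + 2*o
P(u(13), Y(8)) - 12308 = (66 + 2*(√2*√13)) - 12308 = (66 + 2*√26) - 12308 = -12242 + 2*√26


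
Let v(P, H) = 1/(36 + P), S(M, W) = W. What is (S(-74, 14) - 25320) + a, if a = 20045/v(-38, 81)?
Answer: -65396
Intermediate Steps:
a = -40090 (a = 20045/(1/(36 - 38)) = 20045/(1/(-2)) = 20045/(-½) = 20045*(-2) = -40090)
(S(-74, 14) - 25320) + a = (14 - 25320) - 40090 = -25306 - 40090 = -65396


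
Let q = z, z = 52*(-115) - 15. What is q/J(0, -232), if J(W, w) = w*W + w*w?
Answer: -5995/53824 ≈ -0.11138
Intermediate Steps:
J(W, w) = w**2 + W*w (J(W, w) = W*w + w**2 = w**2 + W*w)
z = -5995 (z = -5980 - 15 = -5995)
q = -5995
q/J(0, -232) = -5995*(-1/(232*(0 - 232))) = -5995/((-232*(-232))) = -5995/53824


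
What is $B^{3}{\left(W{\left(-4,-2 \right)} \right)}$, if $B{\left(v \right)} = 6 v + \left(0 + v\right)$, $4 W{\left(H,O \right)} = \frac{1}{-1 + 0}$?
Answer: $- \frac{343}{64} \approx -5.3594$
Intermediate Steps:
$W{\left(H,O \right)} = - \frac{1}{4}$ ($W{\left(H,O \right)} = \frac{1}{4 \left(-1 + 0\right)} = \frac{1}{4 \left(-1\right)} = \frac{1}{4} \left(-1\right) = - \frac{1}{4}$)
$B{\left(v \right)} = 7 v$ ($B{\left(v \right)} = 6 v + v = 7 v$)
$B^{3}{\left(W{\left(-4,-2 \right)} \right)} = \left(7 \left(- \frac{1}{4}\right)\right)^{3} = \left(- \frac{7}{4}\right)^{3} = - \frac{343}{64}$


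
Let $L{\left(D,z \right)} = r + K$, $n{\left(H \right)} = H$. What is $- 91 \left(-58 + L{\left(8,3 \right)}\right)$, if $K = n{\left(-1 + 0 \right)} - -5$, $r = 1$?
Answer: $4823$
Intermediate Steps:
$K = 4$ ($K = \left(-1 + 0\right) - -5 = -1 + 5 = 4$)
$L{\left(D,z \right)} = 5$ ($L{\left(D,z \right)} = 1 + 4 = 5$)
$- 91 \left(-58 + L{\left(8,3 \right)}\right) = - 91 \left(-58 + 5\right) = \left(-91\right) \left(-53\right) = 4823$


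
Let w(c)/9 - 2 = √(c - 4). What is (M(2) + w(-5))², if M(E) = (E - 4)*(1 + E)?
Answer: -585 + 648*I ≈ -585.0 + 648.0*I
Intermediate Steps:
M(E) = (1 + E)*(-4 + E) (M(E) = (-4 + E)*(1 + E) = (1 + E)*(-4 + E))
w(c) = 18 + 9*√(-4 + c) (w(c) = 18 + 9*√(c - 4) = 18 + 9*√(-4 + c))
(M(2) + w(-5))² = ((-4 + 2² - 3*2) + (18 + 9*√(-4 - 5)))² = ((-4 + 4 - 6) + (18 + 9*√(-9)))² = (-6 + (18 + 9*(3*I)))² = (-6 + (18 + 27*I))² = (12 + 27*I)²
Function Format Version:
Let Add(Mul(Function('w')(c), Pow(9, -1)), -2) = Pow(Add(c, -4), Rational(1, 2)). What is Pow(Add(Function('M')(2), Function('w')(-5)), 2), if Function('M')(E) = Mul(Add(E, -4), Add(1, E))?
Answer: Add(-585, Mul(648, I)) ≈ Add(-585.00, Mul(648.00, I))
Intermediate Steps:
Function('M')(E) = Mul(Add(1, E), Add(-4, E)) (Function('M')(E) = Mul(Add(-4, E), Add(1, E)) = Mul(Add(1, E), Add(-4, E)))
Function('w')(c) = Add(18, Mul(9, Pow(Add(-4, c), Rational(1, 2)))) (Function('w')(c) = Add(18, Mul(9, Pow(Add(c, -4), Rational(1, 2)))) = Add(18, Mul(9, Pow(Add(-4, c), Rational(1, 2)))))
Pow(Add(Function('M')(2), Function('w')(-5)), 2) = Pow(Add(Add(-4, Pow(2, 2), Mul(-3, 2)), Add(18, Mul(9, Pow(Add(-4, -5), Rational(1, 2))))), 2) = Pow(Add(Add(-4, 4, -6), Add(18, Mul(9, Pow(-9, Rational(1, 2))))), 2) = Pow(Add(-6, Add(18, Mul(9, Mul(3, I)))), 2) = Pow(Add(-6, Add(18, Mul(27, I))), 2) = Pow(Add(12, Mul(27, I)), 2)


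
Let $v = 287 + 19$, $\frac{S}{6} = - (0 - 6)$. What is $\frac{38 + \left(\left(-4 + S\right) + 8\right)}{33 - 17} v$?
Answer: $\frac{5967}{4} \approx 1491.8$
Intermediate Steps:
$S = 36$ ($S = 6 \left(- (0 - 6)\right) = 6 \left(\left(-1\right) \left(-6\right)\right) = 6 \cdot 6 = 36$)
$v = 306$
$\frac{38 + \left(\left(-4 + S\right) + 8\right)}{33 - 17} v = \frac{38 + \left(\left(-4 + 36\right) + 8\right)}{33 - 17} \cdot 306 = \frac{38 + \left(32 + 8\right)}{16} \cdot 306 = \left(38 + 40\right) \frac{1}{16} \cdot 306 = 78 \cdot \frac{1}{16} \cdot 306 = \frac{39}{8} \cdot 306 = \frac{5967}{4}$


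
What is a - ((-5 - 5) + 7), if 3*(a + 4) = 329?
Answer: 326/3 ≈ 108.67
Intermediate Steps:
a = 317/3 (a = -4 + (⅓)*329 = -4 + 329/3 = 317/3 ≈ 105.67)
a - ((-5 - 5) + 7) = 317/3 - ((-5 - 5) + 7) = 317/3 - (-10 + 7) = 317/3 - 1*(-3) = 317/3 + 3 = 326/3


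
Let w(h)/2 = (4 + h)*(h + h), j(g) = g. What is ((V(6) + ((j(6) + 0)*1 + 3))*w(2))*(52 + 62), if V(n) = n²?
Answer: 246240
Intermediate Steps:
w(h) = 4*h*(4 + h) (w(h) = 2*((4 + h)*(h + h)) = 2*((4 + h)*(2*h)) = 2*(2*h*(4 + h)) = 4*h*(4 + h))
((V(6) + ((j(6) + 0)*1 + 3))*w(2))*(52 + 62) = ((6² + ((6 + 0)*1 + 3))*(4*2*(4 + 2)))*(52 + 62) = ((36 + (6*1 + 3))*(4*2*6))*114 = ((36 + (6 + 3))*48)*114 = ((36 + 9)*48)*114 = (45*48)*114 = 2160*114 = 246240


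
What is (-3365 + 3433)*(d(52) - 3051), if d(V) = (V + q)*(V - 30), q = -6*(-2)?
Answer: -111724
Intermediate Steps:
q = 12
d(V) = (-30 + V)*(12 + V) (d(V) = (V + 12)*(V - 30) = (12 + V)*(-30 + V) = (-30 + V)*(12 + V))
(-3365 + 3433)*(d(52) - 3051) = (-3365 + 3433)*((-360 + 52² - 18*52) - 3051) = 68*((-360 + 2704 - 936) - 3051) = 68*(1408 - 3051) = 68*(-1643) = -111724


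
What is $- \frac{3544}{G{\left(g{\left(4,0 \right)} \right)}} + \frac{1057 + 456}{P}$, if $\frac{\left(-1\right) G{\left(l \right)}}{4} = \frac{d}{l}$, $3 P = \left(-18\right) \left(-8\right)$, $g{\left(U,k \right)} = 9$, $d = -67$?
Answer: $- \frac{281381}{3216} \approx -87.494$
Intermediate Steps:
$P = 48$ ($P = \frac{\left(-18\right) \left(-8\right)}{3} = \frac{1}{3} \cdot 144 = 48$)
$G{\left(l \right)} = \frac{268}{l}$ ($G{\left(l \right)} = - 4 \left(- \frac{67}{l}\right) = \frac{268}{l}$)
$- \frac{3544}{G{\left(g{\left(4,0 \right)} \right)}} + \frac{1057 + 456}{P} = - \frac{3544}{268 \cdot \frac{1}{9}} + \frac{1057 + 456}{48} = - \frac{3544}{268 \cdot \frac{1}{9}} + 1513 \cdot \frac{1}{48} = - \frac{3544}{\frac{268}{9}} + \frac{1513}{48} = \left(-3544\right) \frac{9}{268} + \frac{1513}{48} = - \frac{7974}{67} + \frac{1513}{48} = - \frac{281381}{3216}$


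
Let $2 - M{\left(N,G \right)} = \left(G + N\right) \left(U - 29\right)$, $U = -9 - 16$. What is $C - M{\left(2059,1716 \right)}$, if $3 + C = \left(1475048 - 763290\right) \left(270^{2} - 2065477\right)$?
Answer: $-1418232824221$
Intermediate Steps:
$U = -25$ ($U = -9 - 16 = -25$)
$M{\left(N,G \right)} = 2 + 54 G + 54 N$ ($M{\left(N,G \right)} = 2 - \left(G + N\right) \left(-25 - 29\right) = 2 - \left(G + N\right) \left(-54\right) = 2 - \left(- 54 G - 54 N\right) = 2 + \left(54 G + 54 N\right) = 2 + 54 G + 54 N$)
$C = -1418232620369$ ($C = -3 + \left(1475048 - 763290\right) \left(270^{2} - 2065477\right) = -3 + 711758 \left(72900 - 2065477\right) = -3 + 711758 \left(-1992577\right) = -3 - 1418232620366 = -1418232620369$)
$C - M{\left(2059,1716 \right)} = -1418232620369 - \left(2 + 54 \cdot 1716 + 54 \cdot 2059\right) = -1418232620369 - \left(2 + 92664 + 111186\right) = -1418232620369 - 203852 = -1418232824221$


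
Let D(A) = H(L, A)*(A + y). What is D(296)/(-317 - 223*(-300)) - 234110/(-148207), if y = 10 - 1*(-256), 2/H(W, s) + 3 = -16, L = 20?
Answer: 296000591802/187493266939 ≈ 1.5787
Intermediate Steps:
H(W, s) = -2/19 (H(W, s) = 2/(-3 - 16) = 2/(-19) = 2*(-1/19) = -2/19)
y = 266 (y = 10 + 256 = 266)
D(A) = -28 - 2*A/19 (D(A) = -2*(A + 266)/19 = -2*(266 + A)/19 = -28 - 2*A/19)
D(296)/(-317 - 223*(-300)) - 234110/(-148207) = (-28 - 2/19*296)/(-317 - 223*(-300)) - 234110/(-148207) = (-28 - 592/19)/(-317 + 66900) - 234110*(-1/148207) = -1124/19/66583 + 234110/148207 = -1124/19*1/66583 + 234110/148207 = -1124/1265077 + 234110/148207 = 296000591802/187493266939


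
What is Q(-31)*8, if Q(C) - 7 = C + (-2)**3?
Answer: -256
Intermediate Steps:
Q(C) = -1 + C (Q(C) = 7 + (C + (-2)**3) = 7 + (C - 8) = 7 + (-8 + C) = -1 + C)
Q(-31)*8 = (-1 - 31)*8 = -32*8 = -256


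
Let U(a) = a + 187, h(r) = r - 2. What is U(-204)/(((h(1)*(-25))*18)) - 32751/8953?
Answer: -14890151/4028850 ≈ -3.6959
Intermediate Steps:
h(r) = -2 + r
U(a) = 187 + a
U(-204)/(((h(1)*(-25))*18)) - 32751/8953 = (187 - 204)/((((-2 + 1)*(-25))*18)) - 32751/8953 = -17/(-1*(-25)*18) - 32751*1/8953 = -17/(25*18) - 32751/8953 = -17/450 - 32751/8953 = -14890151/4028850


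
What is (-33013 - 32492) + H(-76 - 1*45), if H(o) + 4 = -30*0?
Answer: -65509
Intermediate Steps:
H(o) = -4 (H(o) = -4 - 30*0 = -4 + 0 = -4)
(-33013 - 32492) + H(-76 - 1*45) = (-33013 - 32492) - 4 = -65505 - 4 = -65509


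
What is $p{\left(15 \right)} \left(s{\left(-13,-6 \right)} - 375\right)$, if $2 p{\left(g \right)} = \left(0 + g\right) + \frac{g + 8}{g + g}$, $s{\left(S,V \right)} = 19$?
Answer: $- \frac{42097}{15} \approx -2806.5$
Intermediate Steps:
$p{\left(g \right)} = \frac{g}{2} + \frac{8 + g}{4 g}$ ($p{\left(g \right)} = \frac{\left(0 + g\right) + \frac{g + 8}{g + g}}{2} = \frac{g + \frac{8 + g}{2 g}}{2} = \frac{g}{2} + \frac{8 + g}{4 g}$)
$p{\left(15 \right)} \left(s{\left(-13,-6 \right)} - 375\right) = \left(\frac{1}{4} + \frac{1}{2} \cdot 15 + \frac{2}{15}\right) \left(19 - 375\right) = \left(\frac{1}{4} + \frac{15}{2} + 2 \cdot \frac{1}{15}\right) \left(-356\right) = \left(\frac{1}{4} + \frac{15}{2} + \frac{2}{15}\right) \left(-356\right) = \frac{473}{60} \left(-356\right) = - \frac{42097}{15}$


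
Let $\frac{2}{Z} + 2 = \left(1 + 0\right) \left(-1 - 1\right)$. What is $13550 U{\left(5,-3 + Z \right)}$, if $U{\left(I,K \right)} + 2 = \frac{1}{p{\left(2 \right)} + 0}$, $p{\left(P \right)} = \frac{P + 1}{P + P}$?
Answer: $- \frac{27100}{3} \approx -9033.3$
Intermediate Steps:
$Z = - \frac{1}{2}$ ($Z = \frac{2}{-2 + \left(1 + 0\right) \left(-1 - 1\right)} = \frac{2}{-2 + 1 \left(-2\right)} = \frac{2}{-2 - 2} = \frac{2}{-4} = 2 \left(- \frac{1}{4}\right) = - \frac{1}{2} \approx -0.5$)
$p{\left(P \right)} = \frac{1 + P}{2 P}$
$U{\left(I,K \right)} = - \frac{2}{3}$ ($U{\left(I,K \right)} = -2 + \frac{1}{\frac{1 + 2}{2 \cdot 2} + 0} = -2 + \frac{1}{\frac{1}{2} \cdot \frac{1}{2} \cdot 3 + 0} = -2 + \frac{1}{\frac{3}{4} + 0} = -2 + \frac{1}{\frac{3}{4}} = -2 + \frac{4}{3} = - \frac{2}{3}$)
$13550 U{\left(5,-3 + Z \right)} = 13550 \left(- \frac{2}{3}\right) = - \frac{27100}{3}$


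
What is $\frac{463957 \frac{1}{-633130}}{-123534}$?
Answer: $\frac{463957}{78213081420} \approx 5.932 \cdot 10^{-6}$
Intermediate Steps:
$\frac{463957 \frac{1}{-633130}}{-123534} = 463957 \left(- \frac{1}{633130}\right) \left(- \frac{1}{123534}\right) = \left(- \frac{463957}{633130}\right) \left(- \frac{1}{123534}\right) = \frac{463957}{78213081420}$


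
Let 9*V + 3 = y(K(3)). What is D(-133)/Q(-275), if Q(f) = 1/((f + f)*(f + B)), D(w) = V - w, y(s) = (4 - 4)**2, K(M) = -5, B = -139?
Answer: 30208200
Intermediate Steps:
y(s) = 0 (y(s) = 0**2 = 0)
V = -1/3 (V = -1/3 + (1/9)*0 = -1/3 + 0 = -1/3 ≈ -0.33333)
D(w) = -1/3 - w
Q(f) = 1/(2*f*(-139 + f)) (Q(f) = 1/((f + f)*(f - 139)) = 1/((2*f)*(-139 + f)) = 1/(2*f*(-139 + f)))
D(-133)/Q(-275) = (-1/3 - 1*(-133))/(((1/2)/(-275*(-139 - 275)))) = (-1/3 + 133)/(((1/2)*(-1/275)/(-414))) = 398/(3*(((1/2)*(-1/275)*(-1/414)))) = 398/(3*(1/227700)) = (398/3)*227700 = 30208200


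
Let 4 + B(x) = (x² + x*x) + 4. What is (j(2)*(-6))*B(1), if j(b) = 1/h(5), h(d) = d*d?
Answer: -12/25 ≈ -0.48000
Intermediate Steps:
h(d) = d²
B(x) = 2*x² (B(x) = -4 + ((x² + x*x) + 4) = -4 + ((x² + x²) + 4) = -4 + (2*x² + 4) = -4 + (4 + 2*x²) = 2*x²)
j(b) = 1/25 (j(b) = 1/(5²) = 1/25)
(j(2)*(-6))*B(1) = ((1/25)*(-6))*(2*1²) = -12/25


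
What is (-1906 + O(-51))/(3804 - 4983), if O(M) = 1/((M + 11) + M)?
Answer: 173447/107289 ≈ 1.6166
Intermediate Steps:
O(M) = 1/(11 + 2*M) (O(M) = 1/((11 + M) + M) = 1/(11 + 2*M))
(-1906 + O(-51))/(3804 - 4983) = (-1906 + 1/(11 + 2*(-51)))/(3804 - 4983) = (-1906 + 1/(11 - 102))/(-1179) = (-1906 + 1/(-91))*(-1/1179) = (-1906 - 1/91)*(-1/1179) = -173447/91*(-1/1179) = 173447/107289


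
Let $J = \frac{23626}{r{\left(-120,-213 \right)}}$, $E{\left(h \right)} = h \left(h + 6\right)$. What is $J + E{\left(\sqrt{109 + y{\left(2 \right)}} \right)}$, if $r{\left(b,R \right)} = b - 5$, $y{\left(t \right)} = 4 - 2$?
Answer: $- \frac{9751}{125} + 6 \sqrt{111} \approx -14.794$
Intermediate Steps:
$y{\left(t \right)} = 2$
$r{\left(b,R \right)} = -5 + b$ ($r{\left(b,R \right)} = b - 5 = -5 + b$)
$E{\left(h \right)} = h \left(6 + h\right)$
$J = - \frac{23626}{125}$ ($J = \frac{23626}{-5 - 120} = \frac{23626}{-125} = 23626 \left(- \frac{1}{125}\right) = - \frac{23626}{125} \approx -189.01$)
$J + E{\left(\sqrt{109 + y{\left(2 \right)}} \right)} = - \frac{23626}{125} + \sqrt{109 + 2} \left(6 + \sqrt{109 + 2}\right) = - \frac{23626}{125} + \sqrt{111} \left(6 + \sqrt{111}\right)$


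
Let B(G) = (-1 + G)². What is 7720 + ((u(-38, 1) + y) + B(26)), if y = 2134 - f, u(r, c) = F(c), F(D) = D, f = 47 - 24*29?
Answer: 11129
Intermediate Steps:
f = -649 (f = 47 - 696 = -649)
u(r, c) = c
y = 2783 (y = 2134 - 1*(-649) = 2134 + 649 = 2783)
7720 + ((u(-38, 1) + y) + B(26)) = 7720 + ((1 + 2783) + (-1 + 26)²) = 7720 + (2784 + 25²) = 7720 + (2784 + 625) = 7720 + 3409 = 11129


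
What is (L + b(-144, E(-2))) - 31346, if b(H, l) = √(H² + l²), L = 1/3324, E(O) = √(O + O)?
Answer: -104194103/3324 + 2*√5183 ≈ -31202.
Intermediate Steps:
E(O) = √2*√O (E(O) = √(2*O) = √2*√O)
L = 1/3324 ≈ 0.00030084
(L + b(-144, E(-2))) - 31346 = (1/3324 + √((-144)² + (√2*√(-2))²)) - 31346 = (1/3324 + √(20736 + (√2*(I*√2))²)) - 31346 = (1/3324 + √(20736 + (2*I)²)) - 31346 = (1/3324 + √(20736 - 4)) - 31346 = (1/3324 + √20732) - 31346 = (1/3324 + 2*√5183) - 31346 = -104194103/3324 + 2*√5183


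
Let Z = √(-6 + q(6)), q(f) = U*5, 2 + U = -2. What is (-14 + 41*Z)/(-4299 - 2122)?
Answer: 14/6421 - 41*I*√26/6421 ≈ 0.0021803 - 0.032559*I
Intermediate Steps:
U = -4 (U = -2 - 2 = -4)
q(f) = -20 (q(f) = -4*5 = -20)
Z = I*√26 (Z = √(-6 - 20) = √(-26) = I*√26 ≈ 5.099*I)
(-14 + 41*Z)/(-4299 - 2122) = (-14 + 41*(I*√26))/(-4299 - 2122) = (-14 + 41*I*√26)/(-6421) = (-14 + 41*I*√26)*(-1/6421) = 14/6421 - 41*I*√26/6421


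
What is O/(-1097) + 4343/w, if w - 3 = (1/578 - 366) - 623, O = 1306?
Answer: -3498047180/625187979 ≈ -5.5952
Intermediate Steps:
w = -569907/578 (w = 3 + ((1/578 - 366) - 623) = 3 + (-211547/578 - 623) = 3 - 571641/578 = -569907/578 ≈ -986.00)
O/(-1097) + 4343/w = 1306/(-1097) + 4343/(-569907/578) = 1306*(-1/1097) + 4343*(-578/569907) = -1306/1097 - 2510254/569907 = -3498047180/625187979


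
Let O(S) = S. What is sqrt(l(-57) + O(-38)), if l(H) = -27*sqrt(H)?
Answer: sqrt(-38 - 27*I*sqrt(57)) ≈ 9.2021 - 11.076*I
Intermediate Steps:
sqrt(l(-57) + O(-38)) = sqrt(-27*I*sqrt(57) - 38) = sqrt(-38 - 27*I*sqrt(57))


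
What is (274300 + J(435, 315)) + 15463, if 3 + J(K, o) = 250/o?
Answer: 18254930/63 ≈ 2.8976e+5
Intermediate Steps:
J(K, o) = -3 + 250/o
(274300 + J(435, 315)) + 15463 = (274300 + (-3 + 250/315)) + 15463 = (274300 + (-3 + 250*(1/315))) + 15463 = (274300 + (-3 + 50/63)) + 15463 = (274300 - 139/63) + 15463 = 17280761/63 + 15463 = 18254930/63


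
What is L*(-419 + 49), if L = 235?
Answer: -86950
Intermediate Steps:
L*(-419 + 49) = 235*(-419 + 49) = 235*(-370) = -86950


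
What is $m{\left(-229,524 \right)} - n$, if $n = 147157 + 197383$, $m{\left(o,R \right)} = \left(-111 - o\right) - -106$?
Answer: $-344316$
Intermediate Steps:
$m{\left(o,R \right)} = -5 - o$ ($m{\left(o,R \right)} = \left(-111 - o\right) + 106 = -5 - o$)
$n = 344540$
$m{\left(-229,524 \right)} - n = \left(-5 - -229\right) - 344540 = \left(-5 + 229\right) - 344540 = 224 - 344540 = -344316$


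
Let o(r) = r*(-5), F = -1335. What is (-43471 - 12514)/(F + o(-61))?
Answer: 11197/206 ≈ 54.354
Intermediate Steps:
o(r) = -5*r
(-43471 - 12514)/(F + o(-61)) = (-43471 - 12514)/(-1335 - 5*(-61)) = -55985/(-1335 + 305) = -55985/(-1030) = -55985*(-1/1030) = 11197/206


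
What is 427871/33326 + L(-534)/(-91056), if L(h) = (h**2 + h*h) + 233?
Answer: 9973119553/1517266128 ≈ 6.5731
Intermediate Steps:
L(h) = 233 + 2*h**2 (L(h) = (h**2 + h**2) + 233 = 2*h**2 + 233 = 233 + 2*h**2)
427871/33326 + L(-534)/(-91056) = 427871/33326 + (233 + 2*(-534)**2)/(-91056) = 427871*(1/33326) + (233 + 2*285156)*(-1/91056) = 427871/33326 + (233 + 570312)*(-1/91056) = 427871/33326 + 570545*(-1/91056) = 427871/33326 - 570545/91056 = 9973119553/1517266128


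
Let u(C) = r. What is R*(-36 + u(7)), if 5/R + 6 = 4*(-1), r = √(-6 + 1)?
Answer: 18 - I*√5/2 ≈ 18.0 - 1.118*I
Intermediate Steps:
r = I*√5 (r = √(-5) = I*√5 ≈ 2.2361*I)
u(C) = I*√5
R = -½ (R = 5/(-6 + 4*(-1)) = 5/(-6 - 4) = 5/(-10) = 5*(-⅒) = -½ ≈ -0.50000)
R*(-36 + u(7)) = -(-36 + I*√5)/2 = 18 - I*√5/2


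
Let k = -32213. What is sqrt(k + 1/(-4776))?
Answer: I*sqrt(183696051066)/2388 ≈ 179.48*I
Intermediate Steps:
sqrt(k + 1/(-4776)) = sqrt(-32213 + 1/(-4776)) = sqrt(-32213 - 1/4776) = sqrt(-153849289/4776) = I*sqrt(183696051066)/2388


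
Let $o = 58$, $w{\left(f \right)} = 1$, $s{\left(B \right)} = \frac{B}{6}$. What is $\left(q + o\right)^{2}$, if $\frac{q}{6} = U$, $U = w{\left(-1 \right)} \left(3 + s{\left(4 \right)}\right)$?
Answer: $6400$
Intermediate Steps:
$s{\left(B \right)} = \frac{B}{6}$ ($s{\left(B \right)} = B \frac{1}{6} = \frac{B}{6}$)
$U = \frac{11}{3}$ ($U = 1 \left(3 + \frac{1}{6} \cdot 4\right) = 1 \left(3 + \frac{2}{3}\right) = 1 \cdot \frac{11}{3} = \frac{11}{3} \approx 3.6667$)
$q = 22$ ($q = 6 \cdot \frac{11}{3} = 22$)
$\left(q + o\right)^{2} = \left(22 + 58\right)^{2} = 80^{2} = 6400$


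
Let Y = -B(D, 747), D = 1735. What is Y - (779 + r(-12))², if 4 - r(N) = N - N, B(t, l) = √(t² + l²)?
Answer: -613089 - √3568234 ≈ -6.1498e+5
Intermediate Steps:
B(t, l) = √(l² + t²)
r(N) = 4 (r(N) = 4 - (N - N) = 4 - 1*0 = 4 + 0 = 4)
Y = -√3568234 (Y = -√(747² + 1735²) = -√(558009 + 3010225) = -√3568234 ≈ -1889.0)
Y - (779 + r(-12))² = -√3568234 - (779 + 4)² = -√3568234 - 1*783² = -√3568234 - 1*613089 = -√3568234 - 613089 = -613089 - √3568234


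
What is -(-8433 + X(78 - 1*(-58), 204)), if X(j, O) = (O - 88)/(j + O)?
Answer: 716776/85 ≈ 8432.7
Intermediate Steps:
X(j, O) = (-88 + O)/(O + j)
-(-8433 + X(78 - 1*(-58), 204)) = -(-8433 + (-88 + 204)/(204 + (78 - 1*(-58)))) = -(-8433 + 116/(204 + (78 + 58))) = -(-8433 + 116/(204 + 136)) = -(-8433 + 116/340) = -(-8433 + (1/340)*116) = -(-8433 + 29/85) = -1*(-716776/85) = 716776/85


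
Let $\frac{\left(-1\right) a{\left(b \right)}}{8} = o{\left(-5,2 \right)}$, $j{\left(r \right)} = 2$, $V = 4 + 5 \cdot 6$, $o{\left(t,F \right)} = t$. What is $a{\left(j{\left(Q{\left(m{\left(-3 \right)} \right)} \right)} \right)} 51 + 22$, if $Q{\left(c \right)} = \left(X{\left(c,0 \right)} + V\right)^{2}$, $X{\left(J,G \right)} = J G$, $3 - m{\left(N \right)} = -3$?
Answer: $2062$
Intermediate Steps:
$m{\left(N \right)} = 6$ ($m{\left(N \right)} = 3 - -3 = 3 + 3 = 6$)
$X{\left(J,G \right)} = G J$
$V = 34$ ($V = 4 + 30 = 34$)
$Q{\left(c \right)} = 1156$ ($Q{\left(c \right)} = \left(0 c + 34\right)^{2} = \left(0 + 34\right)^{2} = 34^{2} = 1156$)
$a{\left(b \right)} = 40$ ($a{\left(b \right)} = \left(-8\right) \left(-5\right) = 40$)
$a{\left(j{\left(Q{\left(m{\left(-3 \right)} \right)} \right)} \right)} 51 + 22 = 40 \cdot 51 + 22 = 2040 + 22 = 2062$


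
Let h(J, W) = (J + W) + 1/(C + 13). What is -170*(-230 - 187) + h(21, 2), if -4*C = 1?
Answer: 3616567/51 ≈ 70913.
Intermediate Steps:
C = -¼ (C = -¼*1 = -¼ ≈ -0.25000)
h(J, W) = 4/51 + J + W (h(J, W) = (J + W) + 1/(-¼ + 13) = (J + W) + 1/(51/4) = (J + W) + 4/51 = 4/51 + J + W)
-170*(-230 - 187) + h(21, 2) = -170*(-230 - 187) + (4/51 + 21 + 2) = -170*(-417) + 1177/51 = 70890 + 1177/51 = 3616567/51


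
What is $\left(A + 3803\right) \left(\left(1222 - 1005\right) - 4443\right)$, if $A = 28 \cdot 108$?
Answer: $-28850902$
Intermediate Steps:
$A = 3024$
$\left(A + 3803\right) \left(\left(1222 - 1005\right) - 4443\right) = \left(3024 + 3803\right) \left(\left(1222 - 1005\right) - 4443\right) = 6827 \left(\left(1222 - 1005\right) - 4443\right) = 6827 \left(217 - 4443\right) = 6827 \left(-4226\right) = -28850902$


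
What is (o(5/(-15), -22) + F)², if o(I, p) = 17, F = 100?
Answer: 13689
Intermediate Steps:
(o(5/(-15), -22) + F)² = (17 + 100)² = 117² = 13689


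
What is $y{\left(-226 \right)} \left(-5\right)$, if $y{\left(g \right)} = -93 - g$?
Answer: $-665$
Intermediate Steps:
$y{\left(-226 \right)} \left(-5\right) = \left(-93 - -226\right) \left(-5\right) = \left(-93 + 226\right) \left(-5\right) = 133 \left(-5\right) = -665$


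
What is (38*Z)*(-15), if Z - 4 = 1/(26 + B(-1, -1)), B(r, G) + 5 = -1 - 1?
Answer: -2310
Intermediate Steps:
B(r, G) = -7 (B(r, G) = -5 + (-1 - 1) = -5 - 2 = -7)
Z = 77/19 (Z = 4 + 1/(26 - 7) = 4 + 1/19 = 77/19 ≈ 4.0526)
(38*Z)*(-15) = (38*(77/19))*(-15) = 154*(-15) = -2310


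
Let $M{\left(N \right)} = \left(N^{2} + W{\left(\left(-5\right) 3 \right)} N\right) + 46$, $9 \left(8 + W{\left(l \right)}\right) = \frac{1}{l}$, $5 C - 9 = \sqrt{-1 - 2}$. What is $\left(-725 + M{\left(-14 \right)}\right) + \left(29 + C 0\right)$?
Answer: $- \frac{46156}{135} \approx -341.9$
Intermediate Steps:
$C = \frac{9}{5} + \frac{i \sqrt{3}}{5}$ ($C = \frac{9}{5} + \frac{\sqrt{-1 - 2}}{5} = \frac{9}{5} + \frac{\sqrt{-3}}{5} = \frac{9}{5} + \frac{i \sqrt{3}}{5} \approx 1.8 + 0.34641 i$)
$W{\left(l \right)} = -8 + \frac{1}{9 l}$
$M{\left(N \right)} = 46 + N^{2} - \frac{1081 N}{135}$ ($M{\left(N \right)} = \left(N^{2} + \left(-8 + \frac{1}{9 \left(\left(-5\right) 3\right)}\right) N\right) + 46 = \left(N^{2} + \left(-8 + \frac{1}{9 \left(-15\right)}\right) N\right) + 46 = \left(N^{2} + \left(-8 + \frac{1}{9} \left(- \frac{1}{15}\right)\right) N\right) + 46 = \left(N^{2} + \left(-8 - \frac{1}{135}\right) N\right) + 46 = \left(N^{2} - \frac{1081 N}{135}\right) + 46 = 46 + N^{2} - \frac{1081 N}{135}$)
$\left(-725 + M{\left(-14 \right)}\right) + \left(29 + C 0\right) = \left(-725 + \left(46 + \left(-14\right)^{2} - - \frac{15134}{135}\right)\right) + \left(29 + \left(\frac{9}{5} + \frac{i \sqrt{3}}{5}\right) 0\right) = \left(-725 + \left(46 + 196 + \frac{15134}{135}\right)\right) + \left(29 + 0\right) = \left(-725 + \frac{47804}{135}\right) + 29 = - \frac{50071}{135} + 29 = - \frac{46156}{135}$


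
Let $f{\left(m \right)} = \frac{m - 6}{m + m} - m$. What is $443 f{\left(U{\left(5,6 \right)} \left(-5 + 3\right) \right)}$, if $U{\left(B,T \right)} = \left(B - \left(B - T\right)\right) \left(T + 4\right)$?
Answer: $\frac{2135703}{40} \approx 53393.0$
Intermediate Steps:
$U{\left(B,T \right)} = T \left(4 + T\right)$
$f{\left(m \right)} = - m + \frac{-6 + m}{2 m}$ ($f{\left(m \right)} = \frac{-6 + m}{2 m} - m = - m + \frac{-6 + m}{2 m}$)
$443 f{\left(U{\left(5,6 \right)} \left(-5 + 3\right) \right)} = 443 \left(\frac{1}{2} - 6 \left(4 + 6\right) \left(-5 + 3\right) - \frac{3}{6 \left(4 + 6\right) \left(-5 + 3\right)}\right) = 443 \left(\frac{1}{2} - 6 \cdot 10 \left(-2\right) - \frac{3}{6 \cdot 10 \left(-2\right)}\right) = 443 \left(\frac{1}{2} - 60 \left(-2\right) - \frac{3}{60 \left(-2\right)}\right) = 443 \left(\frac{1}{2} - -120 - \frac{3}{-120}\right) = 443 \left(\frac{1}{2} + 120 - - \frac{1}{40}\right) = 443 \left(\frac{1}{2} + 120 + \frac{1}{40}\right) = 443 \cdot \frac{4821}{40} = \frac{2135703}{40}$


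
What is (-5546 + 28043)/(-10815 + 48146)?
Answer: 22497/37331 ≈ 0.60264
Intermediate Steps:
(-5546 + 28043)/(-10815 + 48146) = 22497/37331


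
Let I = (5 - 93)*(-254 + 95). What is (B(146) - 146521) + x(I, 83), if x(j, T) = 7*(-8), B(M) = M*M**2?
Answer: 2965559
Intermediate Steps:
B(M) = M**3
I = 13992 (I = -88*(-159) = 13992)
x(j, T) = -56
(B(146) - 146521) + x(I, 83) = (146**3 - 146521) - 56 = (3112136 - 146521) - 56 = 2965615 - 56 = 2965559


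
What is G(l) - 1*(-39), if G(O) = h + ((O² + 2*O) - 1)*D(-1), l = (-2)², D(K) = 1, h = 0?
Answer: 62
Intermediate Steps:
l = 4
G(O) = -1 + O² + 2*O (G(O) = 0 + ((O² + 2*O) - 1)*1 = 0 + (-1 + O² + 2*O)*1 = 0 + (-1 + O² + 2*O) = -1 + O² + 2*O)
G(l) - 1*(-39) = (-1 + 4² + 2*4) - 1*(-39) = (-1 + 16 + 8) + 39 = 23 + 39 = 62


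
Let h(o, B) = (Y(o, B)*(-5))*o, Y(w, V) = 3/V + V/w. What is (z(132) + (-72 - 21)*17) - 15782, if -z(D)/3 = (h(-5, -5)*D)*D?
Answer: -540083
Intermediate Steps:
h(o, B) = o*(-15/B - 5*B/o) (h(o, B) = ((3/B + B/o)*(-5))*o = (-15/B - 5*B/o)*o = o*(-15/B - 5*B/o))
z(D) = -30*D**2 (z(D) = -3*(-5*(-5) - 15*(-5)/(-5))*D*D = -3*(25 - 15*(-5)*(-1/5))*D*D = -3*(25 - 15)*D*D = -3*10*D*D = -30*D**2)
(z(132) + (-72 - 21)*17) - 15782 = (-30*132**2 + (-72 - 21)*17) - 15782 = (-30*17424 - 93*17) - 15782 = (-522720 - 1581) - 15782 = -524301 - 15782 = -540083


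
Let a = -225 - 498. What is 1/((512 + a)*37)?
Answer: -1/7807 ≈ -0.00012809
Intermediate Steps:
a = -723
1/((512 + a)*37) = 1/((512 - 723)*37) = (1/37)/(-211) = -1/211*1/37 = -1/7807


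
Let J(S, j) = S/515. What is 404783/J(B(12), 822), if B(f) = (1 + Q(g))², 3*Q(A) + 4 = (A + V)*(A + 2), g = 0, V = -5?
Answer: 1876169205/121 ≈ 1.5506e+7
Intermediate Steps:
Q(A) = -4/3 + (-5 + A)*(2 + A)/3 (Q(A) = -4/3 + ((A - 5)*(A + 2))/3 = -4/3 + ((-5 + A)*(2 + A))/3 = -4/3 + (-5 + A)*(2 + A)/3)
B(f) = 121/9 (B(f) = (1 + (-14/3 - 1*0 + (⅓)*0²))² = (1 + (-14/3 + 0 + (⅓)*0))² = (1 + (-14/3 + 0 + 0))² = (1 - 14/3)² = (-11/3)² = 121/9)
J(S, j) = S/515 (J(S, j) = S*(1/515) = S/515)
404783/J(B(12), 822) = 404783/(((1/515)*(121/9))) = 404783/(121/4635) = 404783*(4635/121) = 1876169205/121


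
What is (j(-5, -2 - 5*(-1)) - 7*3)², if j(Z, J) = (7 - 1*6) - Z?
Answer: 225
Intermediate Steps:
j(Z, J) = 1 - Z (j(Z, J) = (7 - 6) - Z = 1 - Z)
(j(-5, -2 - 5*(-1)) - 7*3)² = ((1 - 1*(-5)) - 7*3)² = ((1 + 5) - 21)² = (6 - 21)² = (-15)² = 225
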